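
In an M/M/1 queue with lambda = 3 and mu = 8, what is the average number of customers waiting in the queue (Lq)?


rho = 3/8; Lq = rho^2/(1-rho) = 0.23

0.23


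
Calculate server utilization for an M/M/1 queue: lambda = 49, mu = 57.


rho = lambda/mu = 49/57 = 0.8596

0.8596


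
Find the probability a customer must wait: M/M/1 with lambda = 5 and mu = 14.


P(wait) = rho = lambda/mu = 5/14 = 0.3571

0.3571


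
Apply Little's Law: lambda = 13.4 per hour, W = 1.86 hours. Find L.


L = lambda * W = 13.4 * 1.86 = 24.92

24.92


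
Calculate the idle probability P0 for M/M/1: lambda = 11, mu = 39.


P0 = 1 - rho = 1 - 11/39 = 0.7179

0.7179


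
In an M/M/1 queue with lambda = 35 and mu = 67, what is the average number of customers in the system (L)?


rho = 35/67; L = rho/(1-rho) = 1.09

1.09


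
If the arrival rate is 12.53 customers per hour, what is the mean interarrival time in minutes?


Mean interarrival time = 60/lambda = 60/12.53 = 4.79 minutes

4.79 minutes


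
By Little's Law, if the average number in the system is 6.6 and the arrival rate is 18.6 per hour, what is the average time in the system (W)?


W = L / lambda = 6.6 / 18.6 = 0.3548 hours

0.3548 hours


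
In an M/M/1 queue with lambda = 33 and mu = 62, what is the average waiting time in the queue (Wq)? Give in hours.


rho = 33/62; Wq = rho/(mu - lambda) = 0.0184 hours

0.0184 hours


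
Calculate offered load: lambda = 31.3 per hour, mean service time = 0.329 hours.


Offered load a = lambda * E[S] = 31.3 * 0.329 = 10.3 Erlangs

10.3 Erlangs


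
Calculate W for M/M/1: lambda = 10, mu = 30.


W = 1/(mu - lambda) = 1/(30 - 10) = 0.05 hours

0.05 hours


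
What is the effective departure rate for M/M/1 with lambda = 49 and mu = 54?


For a stable queue (lambda < mu), throughput = lambda = 49 per hour

49 per hour


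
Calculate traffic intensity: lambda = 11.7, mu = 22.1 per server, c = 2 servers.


rho = lambda / (c * mu) = 11.7 / (2 * 22.1) = 0.2647

0.2647


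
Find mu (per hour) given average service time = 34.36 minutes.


mu = 60 / avg_service_time = 60 / 34.36 = 1.75 per hour

1.75 per hour


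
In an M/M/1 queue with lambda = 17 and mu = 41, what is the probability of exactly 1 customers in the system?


rho = 17/41; P(n) = (1-rho)*rho^n = (1-17/41)*(17/41)^1 = 0.2427

0.2427


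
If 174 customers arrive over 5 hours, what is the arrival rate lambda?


lambda = total arrivals / time = 174 / 5 = 34.8 per hour

34.8 per hour


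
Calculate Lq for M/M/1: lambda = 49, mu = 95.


rho = 49/95; Lq = rho^2/(1-rho) = 0.55

0.55


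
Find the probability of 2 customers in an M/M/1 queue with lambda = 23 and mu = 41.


rho = 23/41; P(n) = (1-rho)*rho^n = (1-23/41)*(23/41)^2 = 0.1382

0.1382


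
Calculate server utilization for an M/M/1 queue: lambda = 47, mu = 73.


rho = lambda/mu = 47/73 = 0.6438

0.6438


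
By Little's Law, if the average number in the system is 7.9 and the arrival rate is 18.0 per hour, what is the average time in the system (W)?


W = L / lambda = 7.9 / 18.0 = 0.4389 hours

0.4389 hours


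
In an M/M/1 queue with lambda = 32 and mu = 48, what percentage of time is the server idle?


Idle fraction = (1 - rho) * 100 = (1 - 32/48) * 100 = 33.3%

33.3%


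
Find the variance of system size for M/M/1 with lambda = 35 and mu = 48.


rho = 35/48; Var(N) = rho/(1-rho)^2 = 9.94

9.94


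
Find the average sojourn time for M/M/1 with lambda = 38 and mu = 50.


W = 1/(mu - lambda) = 1/(50 - 38) = 0.0833 hours

0.0833 hours


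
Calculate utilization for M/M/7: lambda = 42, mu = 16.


rho = lambda/(c*mu) = 42/(7*16) = 0.375

0.375


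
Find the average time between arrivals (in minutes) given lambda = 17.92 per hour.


Mean interarrival time = 60/lambda = 60/17.92 = 3.35 minutes

3.35 minutes


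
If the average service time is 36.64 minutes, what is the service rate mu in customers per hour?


mu = 60 / avg_service_time = 60 / 36.64 = 1.64 per hour

1.64 per hour


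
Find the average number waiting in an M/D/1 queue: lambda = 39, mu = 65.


M/D/1: Lq = rho^2 / (2*(1-rho)) where rho = 39/65; Lq = 0.45

0.45


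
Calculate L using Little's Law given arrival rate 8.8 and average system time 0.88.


L = lambda * W = 8.8 * 0.88 = 7.74

7.74


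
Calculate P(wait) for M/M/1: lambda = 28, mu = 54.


P(wait) = rho = lambda/mu = 28/54 = 0.5185

0.5185


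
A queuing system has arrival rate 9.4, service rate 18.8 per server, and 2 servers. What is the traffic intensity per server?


rho = lambda / (c * mu) = 9.4 / (2 * 18.8) = 0.25

0.25


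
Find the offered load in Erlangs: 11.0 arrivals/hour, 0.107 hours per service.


Offered load a = lambda * E[S] = 11.0 * 0.107 = 1.18 Erlangs

1.18 Erlangs


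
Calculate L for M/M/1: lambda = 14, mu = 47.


rho = 14/47; L = rho/(1-rho) = 0.42

0.42


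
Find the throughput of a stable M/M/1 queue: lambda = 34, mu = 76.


For a stable queue (lambda < mu), throughput = lambda = 34 per hour

34 per hour


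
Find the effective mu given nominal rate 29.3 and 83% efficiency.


Effective rate = mu * efficiency = 29.3 * 0.83 = 24.32 per hour

24.32 per hour


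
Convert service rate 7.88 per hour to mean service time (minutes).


Mean service time = 60/mu = 60/7.88 = 7.61 minutes

7.61 minutes


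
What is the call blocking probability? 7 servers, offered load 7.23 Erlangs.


B(N,A) = (A^N/N!) / sum(A^k/k!, k=0..N) with N=7, A=7.23 = 0.263

0.263


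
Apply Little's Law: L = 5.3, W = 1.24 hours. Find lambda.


lambda = L / W = 5.3 / 1.24 = 4.27 per hour

4.27 per hour


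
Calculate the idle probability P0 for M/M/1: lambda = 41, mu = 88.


P0 = 1 - rho = 1 - 41/88 = 0.5341

0.5341


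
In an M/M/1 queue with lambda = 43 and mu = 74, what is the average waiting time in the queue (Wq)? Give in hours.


rho = 43/74; Wq = rho/(mu - lambda) = 0.0187 hours

0.0187 hours


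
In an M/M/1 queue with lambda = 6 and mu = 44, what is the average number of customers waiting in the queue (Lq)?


rho = 6/44; Lq = rho^2/(1-rho) = 0.02

0.02


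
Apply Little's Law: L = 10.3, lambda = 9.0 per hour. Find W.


W = L / lambda = 10.3 / 9.0 = 1.1444 hours

1.1444 hours


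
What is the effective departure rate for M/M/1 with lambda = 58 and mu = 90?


For a stable queue (lambda < mu), throughput = lambda = 58 per hour

58 per hour


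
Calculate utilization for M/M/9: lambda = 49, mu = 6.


rho = lambda/(c*mu) = 49/(9*6) = 0.9074

0.9074


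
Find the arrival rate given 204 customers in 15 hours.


lambda = total arrivals / time = 204 / 15 = 13.6 per hour

13.6 per hour


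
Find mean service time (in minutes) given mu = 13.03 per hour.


Mean service time = 60/mu = 60/13.03 = 4.6 minutes

4.6 minutes


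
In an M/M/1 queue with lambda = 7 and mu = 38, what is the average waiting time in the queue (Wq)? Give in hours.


rho = 7/38; Wq = rho/(mu - lambda) = 0.0059 hours

0.0059 hours


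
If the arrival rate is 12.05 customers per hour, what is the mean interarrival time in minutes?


Mean interarrival time = 60/lambda = 60/12.05 = 4.98 minutes

4.98 minutes


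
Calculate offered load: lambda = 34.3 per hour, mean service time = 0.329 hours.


Offered load a = lambda * E[S] = 34.3 * 0.329 = 11.28 Erlangs

11.28 Erlangs


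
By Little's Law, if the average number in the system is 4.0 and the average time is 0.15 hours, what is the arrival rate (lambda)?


lambda = L / W = 4.0 / 0.15 = 26.67 per hour

26.67 per hour


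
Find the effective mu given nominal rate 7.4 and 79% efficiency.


Effective rate = mu * efficiency = 7.4 * 0.79 = 5.85 per hour

5.85 per hour


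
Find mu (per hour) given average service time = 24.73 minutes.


mu = 60 / avg_service_time = 60 / 24.73 = 2.43 per hour

2.43 per hour


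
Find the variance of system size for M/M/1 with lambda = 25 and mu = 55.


rho = 25/55; Var(N) = rho/(1-rho)^2 = 1.53

1.53


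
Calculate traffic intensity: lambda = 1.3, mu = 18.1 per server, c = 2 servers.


rho = lambda / (c * mu) = 1.3 / (2 * 18.1) = 0.0359

0.0359


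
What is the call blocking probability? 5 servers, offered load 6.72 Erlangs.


B(N,A) = (A^N/N!) / sum(A^k/k!, k=0..N) with N=5, A=6.72 = 0.4078

0.4078


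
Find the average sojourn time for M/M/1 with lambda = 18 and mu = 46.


W = 1/(mu - lambda) = 1/(46 - 18) = 0.0357 hours

0.0357 hours


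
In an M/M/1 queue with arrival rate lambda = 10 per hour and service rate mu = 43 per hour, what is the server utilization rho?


rho = lambda/mu = 10/43 = 0.2326

0.2326


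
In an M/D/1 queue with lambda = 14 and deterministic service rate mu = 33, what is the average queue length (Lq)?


M/D/1: Lq = rho^2 / (2*(1-rho)) where rho = 14/33; Lq = 0.16

0.16


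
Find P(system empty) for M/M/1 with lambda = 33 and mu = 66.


P0 = 1 - rho = 1 - 33/66 = 0.5

0.5


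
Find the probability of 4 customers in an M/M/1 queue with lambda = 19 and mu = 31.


rho = 19/31; P(n) = (1-rho)*rho^n = (1-19/31)*(19/31)^4 = 0.0546

0.0546


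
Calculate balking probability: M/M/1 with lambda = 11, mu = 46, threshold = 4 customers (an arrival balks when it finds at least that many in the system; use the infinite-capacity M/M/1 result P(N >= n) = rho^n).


P(N >= 4) = rho^4 = (11/46)^4 = 0.0033

0.0033


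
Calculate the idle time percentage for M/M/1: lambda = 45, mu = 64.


Idle fraction = (1 - rho) * 100 = (1 - 45/64) * 100 = 29.7%

29.7%


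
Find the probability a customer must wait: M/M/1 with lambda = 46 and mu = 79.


P(wait) = rho = lambda/mu = 46/79 = 0.5823

0.5823


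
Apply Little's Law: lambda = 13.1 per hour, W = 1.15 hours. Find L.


L = lambda * W = 13.1 * 1.15 = 15.07

15.07


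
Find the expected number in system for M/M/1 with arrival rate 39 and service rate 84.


rho = 39/84; L = rho/(1-rho) = 0.87

0.87


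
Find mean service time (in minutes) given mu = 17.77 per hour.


Mean service time = 60/mu = 60/17.77 = 3.38 minutes

3.38 minutes


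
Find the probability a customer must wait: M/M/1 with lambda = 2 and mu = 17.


P(wait) = rho = lambda/mu = 2/17 = 0.1176

0.1176


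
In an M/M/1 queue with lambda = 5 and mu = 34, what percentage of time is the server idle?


Idle fraction = (1 - rho) * 100 = (1 - 5/34) * 100 = 85.3%

85.3%


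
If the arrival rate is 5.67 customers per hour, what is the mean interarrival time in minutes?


Mean interarrival time = 60/lambda = 60/5.67 = 10.58 minutes

10.58 minutes


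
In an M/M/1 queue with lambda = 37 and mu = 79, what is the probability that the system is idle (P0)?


P0 = 1 - rho = 1 - 37/79 = 0.5316

0.5316


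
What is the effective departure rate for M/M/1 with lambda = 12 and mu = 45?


For a stable queue (lambda < mu), throughput = lambda = 12 per hour

12 per hour


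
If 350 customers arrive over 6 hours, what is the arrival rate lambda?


lambda = total arrivals / time = 350 / 6 = 58.33 per hour

58.33 per hour


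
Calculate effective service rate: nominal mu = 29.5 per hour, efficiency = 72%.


Effective rate = mu * efficiency = 29.5 * 0.72 = 21.24 per hour

21.24 per hour


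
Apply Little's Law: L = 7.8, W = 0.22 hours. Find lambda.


lambda = L / W = 7.8 / 0.22 = 35.45 per hour

35.45 per hour


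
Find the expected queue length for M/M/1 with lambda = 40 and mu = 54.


rho = 40/54; Lq = rho^2/(1-rho) = 2.12

2.12


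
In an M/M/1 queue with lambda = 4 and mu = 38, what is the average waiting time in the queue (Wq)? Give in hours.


rho = 4/38; Wq = rho/(mu - lambda) = 0.0031 hours

0.0031 hours


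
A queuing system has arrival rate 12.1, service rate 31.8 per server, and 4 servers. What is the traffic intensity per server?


rho = lambda / (c * mu) = 12.1 / (4 * 31.8) = 0.0951

0.0951


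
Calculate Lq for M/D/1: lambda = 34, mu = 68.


M/D/1: Lq = rho^2 / (2*(1-rho)) where rho = 34/68; Lq = 0.25

0.25


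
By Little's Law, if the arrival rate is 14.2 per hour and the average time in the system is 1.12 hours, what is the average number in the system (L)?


L = lambda * W = 14.2 * 1.12 = 15.9

15.9


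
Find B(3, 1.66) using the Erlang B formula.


B(N,A) = (A^N/N!) / sum(A^k/k!, k=0..N) with N=3, A=1.66 = 0.1588

0.1588


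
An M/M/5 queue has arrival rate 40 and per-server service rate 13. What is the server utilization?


rho = lambda/(c*mu) = 40/(5*13) = 0.6154

0.6154


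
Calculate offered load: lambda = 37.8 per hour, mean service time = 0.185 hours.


Offered load a = lambda * E[S] = 37.8 * 0.185 = 6.99 Erlangs

6.99 Erlangs


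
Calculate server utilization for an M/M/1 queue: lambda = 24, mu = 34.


rho = lambda/mu = 24/34 = 0.7059

0.7059


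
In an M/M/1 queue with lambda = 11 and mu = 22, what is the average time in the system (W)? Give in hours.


W = 1/(mu - lambda) = 1/(22 - 11) = 0.0909 hours

0.0909 hours


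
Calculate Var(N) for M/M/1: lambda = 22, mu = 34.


rho = 22/34; Var(N) = rho/(1-rho)^2 = 5.19

5.19


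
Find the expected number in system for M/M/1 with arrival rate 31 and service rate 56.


rho = 31/56; L = rho/(1-rho) = 1.24

1.24


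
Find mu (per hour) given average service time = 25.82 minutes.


mu = 60 / avg_service_time = 60 / 25.82 = 2.32 per hour

2.32 per hour


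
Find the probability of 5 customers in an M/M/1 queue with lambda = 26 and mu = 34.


rho = 26/34; P(n) = (1-rho)*rho^n = (1-26/34)*(26/34)^5 = 0.0615

0.0615


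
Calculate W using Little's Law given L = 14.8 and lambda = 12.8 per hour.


W = L / lambda = 14.8 / 12.8 = 1.1563 hours

1.1563 hours


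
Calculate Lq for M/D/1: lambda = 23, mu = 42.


M/D/1: Lq = rho^2 / (2*(1-rho)) where rho = 23/42; Lq = 0.33

0.33


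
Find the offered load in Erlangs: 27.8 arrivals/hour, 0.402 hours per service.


Offered load a = lambda * E[S] = 27.8 * 0.402 = 11.18 Erlangs

11.18 Erlangs


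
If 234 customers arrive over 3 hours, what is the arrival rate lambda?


lambda = total arrivals / time = 234 / 3 = 78.0 per hour

78.0 per hour


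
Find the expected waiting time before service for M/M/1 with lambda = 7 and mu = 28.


rho = 7/28; Wq = rho/(mu - lambda) = 0.0119 hours

0.0119 hours


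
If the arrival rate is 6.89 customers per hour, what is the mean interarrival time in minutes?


Mean interarrival time = 60/lambda = 60/6.89 = 8.71 minutes

8.71 minutes


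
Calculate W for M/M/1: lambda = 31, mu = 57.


W = 1/(mu - lambda) = 1/(57 - 31) = 0.0385 hours

0.0385 hours


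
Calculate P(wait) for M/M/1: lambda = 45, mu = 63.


P(wait) = rho = lambda/mu = 45/63 = 0.7143

0.7143


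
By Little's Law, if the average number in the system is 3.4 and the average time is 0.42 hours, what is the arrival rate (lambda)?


lambda = L / W = 3.4 / 0.42 = 8.1 per hour

8.1 per hour


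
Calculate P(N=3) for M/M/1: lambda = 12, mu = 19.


rho = 12/19; P(n) = (1-rho)*rho^n = (1-12/19)*(12/19)^3 = 0.0928

0.0928


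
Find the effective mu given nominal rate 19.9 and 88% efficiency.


Effective rate = mu * efficiency = 19.9 * 0.88 = 17.51 per hour

17.51 per hour


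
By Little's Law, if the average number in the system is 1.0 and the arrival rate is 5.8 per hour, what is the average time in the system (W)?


W = L / lambda = 1.0 / 5.8 = 0.1724 hours

0.1724 hours


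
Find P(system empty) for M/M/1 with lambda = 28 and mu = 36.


P0 = 1 - rho = 1 - 28/36 = 0.2222

0.2222


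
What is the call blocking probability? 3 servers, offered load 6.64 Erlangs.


B(N,A) = (A^N/N!) / sum(A^k/k!, k=0..N) with N=3, A=6.64 = 0.6217

0.6217


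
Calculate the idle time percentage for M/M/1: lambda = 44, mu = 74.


Idle fraction = (1 - rho) * 100 = (1 - 44/74) * 100 = 40.5%

40.5%


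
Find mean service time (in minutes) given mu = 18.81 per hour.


Mean service time = 60/mu = 60/18.81 = 3.19 minutes

3.19 minutes


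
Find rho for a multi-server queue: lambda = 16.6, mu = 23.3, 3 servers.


rho = lambda / (c * mu) = 16.6 / (3 * 23.3) = 0.2375

0.2375


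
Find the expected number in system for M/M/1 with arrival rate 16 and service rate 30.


rho = 16/30; L = rho/(1-rho) = 1.14

1.14


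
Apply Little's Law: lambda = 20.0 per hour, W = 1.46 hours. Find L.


L = lambda * W = 20.0 * 1.46 = 29.2

29.2


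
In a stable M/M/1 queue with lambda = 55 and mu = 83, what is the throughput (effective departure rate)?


For a stable queue (lambda < mu), throughput = lambda = 55 per hour

55 per hour


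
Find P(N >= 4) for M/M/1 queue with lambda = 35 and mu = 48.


P(N >= 4) = rho^4 = (35/48)^4 = 0.2827

0.2827


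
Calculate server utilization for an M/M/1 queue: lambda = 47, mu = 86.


rho = lambda/mu = 47/86 = 0.5465

0.5465


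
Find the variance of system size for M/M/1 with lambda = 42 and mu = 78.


rho = 42/78; Var(N) = rho/(1-rho)^2 = 2.53

2.53


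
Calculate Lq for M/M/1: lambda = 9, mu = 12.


rho = 9/12; Lq = rho^2/(1-rho) = 2.25

2.25


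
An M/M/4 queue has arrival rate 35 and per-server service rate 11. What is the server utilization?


rho = lambda/(c*mu) = 35/(4*11) = 0.7955

0.7955


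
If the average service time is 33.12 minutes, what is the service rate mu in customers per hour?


mu = 60 / avg_service_time = 60 / 33.12 = 1.81 per hour

1.81 per hour


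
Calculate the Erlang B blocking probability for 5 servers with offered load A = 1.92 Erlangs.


B(N,A) = (A^N/N!) / sum(A^k/k!, k=0..N) with N=5, A=1.92 = 0.0323

0.0323


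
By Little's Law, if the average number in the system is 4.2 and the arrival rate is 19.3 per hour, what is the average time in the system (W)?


W = L / lambda = 4.2 / 19.3 = 0.2176 hours

0.2176 hours


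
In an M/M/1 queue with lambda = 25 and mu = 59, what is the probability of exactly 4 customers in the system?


rho = 25/59; P(n) = (1-rho)*rho^n = (1-25/59)*(25/59)^4 = 0.0186

0.0186


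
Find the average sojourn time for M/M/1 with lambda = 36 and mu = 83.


W = 1/(mu - lambda) = 1/(83 - 36) = 0.0213 hours

0.0213 hours


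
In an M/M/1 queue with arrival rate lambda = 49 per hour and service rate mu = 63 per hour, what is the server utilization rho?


rho = lambda/mu = 49/63 = 0.7778

0.7778


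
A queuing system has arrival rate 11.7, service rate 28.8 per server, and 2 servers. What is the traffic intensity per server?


rho = lambda / (c * mu) = 11.7 / (2 * 28.8) = 0.2031

0.2031


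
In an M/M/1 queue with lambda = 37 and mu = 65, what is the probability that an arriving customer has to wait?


P(wait) = rho = lambda/mu = 37/65 = 0.5692

0.5692


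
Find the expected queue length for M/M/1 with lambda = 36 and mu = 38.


rho = 36/38; Lq = rho^2/(1-rho) = 17.05

17.05


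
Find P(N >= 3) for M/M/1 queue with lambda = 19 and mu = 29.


P(N >= 3) = rho^3 = (19/29)^3 = 0.2812

0.2812


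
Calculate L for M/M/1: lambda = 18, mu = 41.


rho = 18/41; L = rho/(1-rho) = 0.78

0.78


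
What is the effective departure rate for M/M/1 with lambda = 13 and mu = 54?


For a stable queue (lambda < mu), throughput = lambda = 13 per hour

13 per hour


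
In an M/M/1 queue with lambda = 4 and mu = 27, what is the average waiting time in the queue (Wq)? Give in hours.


rho = 4/27; Wq = rho/(mu - lambda) = 0.0064 hours

0.0064 hours


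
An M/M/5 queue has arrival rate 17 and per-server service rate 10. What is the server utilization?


rho = lambda/(c*mu) = 17/(5*10) = 0.34

0.34


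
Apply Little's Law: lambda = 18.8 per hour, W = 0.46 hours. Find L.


L = lambda * W = 18.8 * 0.46 = 8.65

8.65


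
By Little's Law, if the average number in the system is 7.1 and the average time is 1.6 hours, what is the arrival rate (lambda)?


lambda = L / W = 7.1 / 1.6 = 4.44 per hour

4.44 per hour


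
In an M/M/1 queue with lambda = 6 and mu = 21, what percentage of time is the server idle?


Idle fraction = (1 - rho) * 100 = (1 - 6/21) * 100 = 71.4%

71.4%


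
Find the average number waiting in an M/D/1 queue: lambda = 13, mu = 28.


M/D/1: Lq = rho^2 / (2*(1-rho)) where rho = 13/28; Lq = 0.2

0.2


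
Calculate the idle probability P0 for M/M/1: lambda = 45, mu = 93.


P0 = 1 - rho = 1 - 45/93 = 0.5161

0.5161


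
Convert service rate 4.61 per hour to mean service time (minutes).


Mean service time = 60/mu = 60/4.61 = 13.02 minutes

13.02 minutes


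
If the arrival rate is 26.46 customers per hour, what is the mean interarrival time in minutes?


Mean interarrival time = 60/lambda = 60/26.46 = 2.27 minutes

2.27 minutes


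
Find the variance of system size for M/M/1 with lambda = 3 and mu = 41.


rho = 3/41; Var(N) = rho/(1-rho)^2 = 0.09

0.09


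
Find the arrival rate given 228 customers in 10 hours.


lambda = total arrivals / time = 228 / 10 = 22.8 per hour

22.8 per hour


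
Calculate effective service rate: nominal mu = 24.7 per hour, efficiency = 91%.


Effective rate = mu * efficiency = 24.7 * 0.91 = 22.48 per hour

22.48 per hour


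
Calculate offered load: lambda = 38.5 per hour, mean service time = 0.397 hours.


Offered load a = lambda * E[S] = 38.5 * 0.397 = 15.28 Erlangs

15.28 Erlangs


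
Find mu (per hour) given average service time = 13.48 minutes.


mu = 60 / avg_service_time = 60 / 13.48 = 4.45 per hour

4.45 per hour


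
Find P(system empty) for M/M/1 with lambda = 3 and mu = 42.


P0 = 1 - rho = 1 - 3/42 = 0.9286

0.9286


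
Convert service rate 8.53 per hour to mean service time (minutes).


Mean service time = 60/mu = 60/8.53 = 7.03 minutes

7.03 minutes


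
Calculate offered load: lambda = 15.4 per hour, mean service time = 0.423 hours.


Offered load a = lambda * E[S] = 15.4 * 0.423 = 6.51 Erlangs

6.51 Erlangs


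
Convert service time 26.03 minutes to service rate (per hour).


mu = 60 / avg_service_time = 60 / 26.03 = 2.31 per hour

2.31 per hour


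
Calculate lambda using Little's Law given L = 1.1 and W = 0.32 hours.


lambda = L / W = 1.1 / 0.32 = 3.44 per hour

3.44 per hour


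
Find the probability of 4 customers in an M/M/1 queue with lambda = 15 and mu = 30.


rho = 15/30; P(n) = (1-rho)*rho^n = (1-15/30)*(15/30)^4 = 0.0313

0.0313


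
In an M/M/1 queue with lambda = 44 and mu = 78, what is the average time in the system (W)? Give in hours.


W = 1/(mu - lambda) = 1/(78 - 44) = 0.0294 hours

0.0294 hours


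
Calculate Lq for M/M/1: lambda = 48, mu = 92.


rho = 48/92; Lq = rho^2/(1-rho) = 0.57

0.57


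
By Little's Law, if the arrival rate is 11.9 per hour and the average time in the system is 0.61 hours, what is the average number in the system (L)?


L = lambda * W = 11.9 * 0.61 = 7.26

7.26


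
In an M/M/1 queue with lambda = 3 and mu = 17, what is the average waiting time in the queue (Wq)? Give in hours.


rho = 3/17; Wq = rho/(mu - lambda) = 0.0126 hours

0.0126 hours


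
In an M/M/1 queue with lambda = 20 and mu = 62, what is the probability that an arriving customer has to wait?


P(wait) = rho = lambda/mu = 20/62 = 0.3226

0.3226


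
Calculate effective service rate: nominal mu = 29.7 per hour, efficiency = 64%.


Effective rate = mu * efficiency = 29.7 * 0.64 = 19.01 per hour

19.01 per hour


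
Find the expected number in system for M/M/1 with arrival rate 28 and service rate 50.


rho = 28/50; L = rho/(1-rho) = 1.27

1.27


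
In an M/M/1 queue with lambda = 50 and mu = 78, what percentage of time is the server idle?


Idle fraction = (1 - rho) * 100 = (1 - 50/78) * 100 = 35.9%

35.9%


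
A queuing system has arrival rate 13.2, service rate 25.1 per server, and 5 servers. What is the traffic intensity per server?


rho = lambda / (c * mu) = 13.2 / (5 * 25.1) = 0.1052

0.1052


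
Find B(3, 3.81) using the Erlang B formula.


B(N,A) = (A^N/N!) / sum(A^k/k!, k=0..N) with N=3, A=3.81 = 0.433

0.433


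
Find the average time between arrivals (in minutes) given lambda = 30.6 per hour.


Mean interarrival time = 60/lambda = 60/30.6 = 1.96 minutes

1.96 minutes


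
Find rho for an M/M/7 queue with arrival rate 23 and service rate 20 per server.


rho = lambda/(c*mu) = 23/(7*20) = 0.1643

0.1643


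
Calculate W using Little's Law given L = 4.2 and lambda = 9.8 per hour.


W = L / lambda = 4.2 / 9.8 = 0.4286 hours

0.4286 hours


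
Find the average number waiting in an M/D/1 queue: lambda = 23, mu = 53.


M/D/1: Lq = rho^2 / (2*(1-rho)) where rho = 23/53; Lq = 0.17

0.17


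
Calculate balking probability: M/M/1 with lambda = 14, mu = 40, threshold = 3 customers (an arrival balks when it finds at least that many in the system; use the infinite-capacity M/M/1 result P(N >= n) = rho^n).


P(N >= 3) = rho^3 = (14/40)^3 = 0.0429

0.0429


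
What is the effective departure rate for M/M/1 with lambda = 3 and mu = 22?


For a stable queue (lambda < mu), throughput = lambda = 3 per hour

3 per hour


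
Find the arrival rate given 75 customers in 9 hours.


lambda = total arrivals / time = 75 / 9 = 8.33 per hour

8.33 per hour


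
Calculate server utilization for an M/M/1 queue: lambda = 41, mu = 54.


rho = lambda/mu = 41/54 = 0.7593

0.7593


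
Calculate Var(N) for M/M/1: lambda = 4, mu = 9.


rho = 4/9; Var(N) = rho/(1-rho)^2 = 1.44

1.44


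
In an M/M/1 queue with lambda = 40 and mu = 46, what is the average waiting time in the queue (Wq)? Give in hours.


rho = 40/46; Wq = rho/(mu - lambda) = 0.1449 hours

0.1449 hours


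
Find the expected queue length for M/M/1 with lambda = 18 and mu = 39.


rho = 18/39; Lq = rho^2/(1-rho) = 0.4

0.4


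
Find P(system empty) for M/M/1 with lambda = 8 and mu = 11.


P0 = 1 - rho = 1 - 8/11 = 0.2727

0.2727


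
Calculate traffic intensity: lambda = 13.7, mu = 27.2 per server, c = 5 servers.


rho = lambda / (c * mu) = 13.7 / (5 * 27.2) = 0.1007

0.1007


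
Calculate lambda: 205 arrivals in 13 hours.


lambda = total arrivals / time = 205 / 13 = 15.77 per hour

15.77 per hour


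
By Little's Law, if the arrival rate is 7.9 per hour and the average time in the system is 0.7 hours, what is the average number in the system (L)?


L = lambda * W = 7.9 * 0.7 = 5.53

5.53


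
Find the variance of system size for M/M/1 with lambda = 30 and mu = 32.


rho = 30/32; Var(N) = rho/(1-rho)^2 = 240.0

240.0


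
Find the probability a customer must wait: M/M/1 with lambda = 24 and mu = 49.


P(wait) = rho = lambda/mu = 24/49 = 0.4898

0.4898


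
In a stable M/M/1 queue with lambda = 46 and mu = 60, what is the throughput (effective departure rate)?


For a stable queue (lambda < mu), throughput = lambda = 46 per hour

46 per hour


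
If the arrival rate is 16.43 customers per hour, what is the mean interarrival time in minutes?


Mean interarrival time = 60/lambda = 60/16.43 = 3.65 minutes

3.65 minutes


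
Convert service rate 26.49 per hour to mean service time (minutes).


Mean service time = 60/mu = 60/26.49 = 2.27 minutes

2.27 minutes


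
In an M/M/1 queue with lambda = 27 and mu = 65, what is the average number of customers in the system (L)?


rho = 27/65; L = rho/(1-rho) = 0.71

0.71


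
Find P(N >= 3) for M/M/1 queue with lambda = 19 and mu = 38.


P(N >= 3) = rho^3 = (19/38)^3 = 0.125

0.125


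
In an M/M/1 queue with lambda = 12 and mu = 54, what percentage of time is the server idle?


Idle fraction = (1 - rho) * 100 = (1 - 12/54) * 100 = 77.8%

77.8%


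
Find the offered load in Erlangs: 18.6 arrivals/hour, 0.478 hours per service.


Offered load a = lambda * E[S] = 18.6 * 0.478 = 8.89 Erlangs

8.89 Erlangs


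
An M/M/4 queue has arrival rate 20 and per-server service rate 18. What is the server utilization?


rho = lambda/(c*mu) = 20/(4*18) = 0.2778

0.2778


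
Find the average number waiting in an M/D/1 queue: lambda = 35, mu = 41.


M/D/1: Lq = rho^2 / (2*(1-rho)) where rho = 35/41; Lq = 2.49

2.49


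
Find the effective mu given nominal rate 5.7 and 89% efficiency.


Effective rate = mu * efficiency = 5.7 * 0.89 = 5.07 per hour

5.07 per hour


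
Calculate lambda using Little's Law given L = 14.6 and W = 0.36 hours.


lambda = L / W = 14.6 / 0.36 = 40.56 per hour

40.56 per hour


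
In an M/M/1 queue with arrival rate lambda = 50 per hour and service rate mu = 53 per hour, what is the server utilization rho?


rho = lambda/mu = 50/53 = 0.9434

0.9434


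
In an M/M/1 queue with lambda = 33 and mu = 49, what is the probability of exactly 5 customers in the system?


rho = 33/49; P(n) = (1-rho)*rho^n = (1-33/49)*(33/49)^5 = 0.0452

0.0452


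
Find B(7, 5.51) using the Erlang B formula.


B(N,A) = (A^N/N!) / sum(A^k/k!, k=0..N) with N=7, A=5.51 = 0.1532

0.1532


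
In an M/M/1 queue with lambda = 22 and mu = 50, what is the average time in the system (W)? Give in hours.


W = 1/(mu - lambda) = 1/(50 - 22) = 0.0357 hours

0.0357 hours


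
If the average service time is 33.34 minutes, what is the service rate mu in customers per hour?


mu = 60 / avg_service_time = 60 / 33.34 = 1.8 per hour

1.8 per hour


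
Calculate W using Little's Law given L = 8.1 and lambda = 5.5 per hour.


W = L / lambda = 8.1 / 5.5 = 1.4727 hours

1.4727 hours


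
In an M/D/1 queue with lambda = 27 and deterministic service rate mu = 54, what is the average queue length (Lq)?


M/D/1: Lq = rho^2 / (2*(1-rho)) where rho = 27/54; Lq = 0.25

0.25


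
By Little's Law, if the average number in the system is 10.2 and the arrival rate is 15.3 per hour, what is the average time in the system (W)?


W = L / lambda = 10.2 / 15.3 = 0.6667 hours

0.6667 hours


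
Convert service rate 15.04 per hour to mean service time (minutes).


Mean service time = 60/mu = 60/15.04 = 3.99 minutes

3.99 minutes


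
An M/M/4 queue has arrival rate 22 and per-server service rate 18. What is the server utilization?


rho = lambda/(c*mu) = 22/(4*18) = 0.3056

0.3056


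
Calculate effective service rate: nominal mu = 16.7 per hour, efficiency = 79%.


Effective rate = mu * efficiency = 16.7 * 0.79 = 13.19 per hour

13.19 per hour


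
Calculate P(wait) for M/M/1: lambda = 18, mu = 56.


P(wait) = rho = lambda/mu = 18/56 = 0.3214

0.3214


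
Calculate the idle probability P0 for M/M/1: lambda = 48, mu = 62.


P0 = 1 - rho = 1 - 48/62 = 0.2258

0.2258


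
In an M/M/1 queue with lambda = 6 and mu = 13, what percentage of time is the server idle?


Idle fraction = (1 - rho) * 100 = (1 - 6/13) * 100 = 53.8%

53.8%


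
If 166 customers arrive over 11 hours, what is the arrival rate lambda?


lambda = total arrivals / time = 166 / 11 = 15.09 per hour

15.09 per hour


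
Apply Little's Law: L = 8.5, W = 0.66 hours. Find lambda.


lambda = L / W = 8.5 / 0.66 = 12.88 per hour

12.88 per hour


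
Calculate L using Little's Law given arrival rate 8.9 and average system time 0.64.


L = lambda * W = 8.9 * 0.64 = 5.7

5.7


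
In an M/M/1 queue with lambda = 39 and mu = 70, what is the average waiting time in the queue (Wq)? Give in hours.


rho = 39/70; Wq = rho/(mu - lambda) = 0.018 hours

0.018 hours


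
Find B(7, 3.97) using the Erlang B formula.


B(N,A) = (A^N/N!) / sum(A^k/k!, k=0..N) with N=7, A=3.97 = 0.0612

0.0612


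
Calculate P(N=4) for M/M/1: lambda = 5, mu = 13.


rho = 5/13; P(n) = (1-rho)*rho^n = (1-5/13)*(5/13)^4 = 0.0135

0.0135


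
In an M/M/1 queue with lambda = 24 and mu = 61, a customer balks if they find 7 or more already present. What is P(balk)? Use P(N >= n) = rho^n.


P(N >= 7) = rho^7 = (24/61)^7 = 0.0015

0.0015


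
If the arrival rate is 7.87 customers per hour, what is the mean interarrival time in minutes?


Mean interarrival time = 60/lambda = 60/7.87 = 7.62 minutes

7.62 minutes


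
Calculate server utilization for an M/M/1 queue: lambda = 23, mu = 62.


rho = lambda/mu = 23/62 = 0.371

0.371


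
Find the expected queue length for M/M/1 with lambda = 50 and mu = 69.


rho = 50/69; Lq = rho^2/(1-rho) = 1.91

1.91


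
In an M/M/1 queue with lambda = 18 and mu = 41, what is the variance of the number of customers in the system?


rho = 18/41; Var(N) = rho/(1-rho)^2 = 1.4

1.4


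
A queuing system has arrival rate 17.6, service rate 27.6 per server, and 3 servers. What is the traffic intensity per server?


rho = lambda / (c * mu) = 17.6 / (3 * 27.6) = 0.2126

0.2126


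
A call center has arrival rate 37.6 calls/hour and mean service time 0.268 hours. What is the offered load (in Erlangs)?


Offered load a = lambda * E[S] = 37.6 * 0.268 = 10.08 Erlangs

10.08 Erlangs


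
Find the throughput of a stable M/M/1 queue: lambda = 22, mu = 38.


For a stable queue (lambda < mu), throughput = lambda = 22 per hour

22 per hour


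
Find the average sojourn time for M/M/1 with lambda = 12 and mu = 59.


W = 1/(mu - lambda) = 1/(59 - 12) = 0.0213 hours

0.0213 hours


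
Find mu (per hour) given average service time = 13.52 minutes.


mu = 60 / avg_service_time = 60 / 13.52 = 4.44 per hour

4.44 per hour


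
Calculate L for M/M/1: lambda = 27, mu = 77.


rho = 27/77; L = rho/(1-rho) = 0.54

0.54


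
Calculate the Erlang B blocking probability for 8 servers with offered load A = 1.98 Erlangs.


B(N,A) = (A^N/N!) / sum(A^k/k!, k=0..N) with N=8, A=1.98 = 0.0008

0.0008


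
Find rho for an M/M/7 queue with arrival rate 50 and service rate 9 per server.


rho = lambda/(c*mu) = 50/(7*9) = 0.7937

0.7937


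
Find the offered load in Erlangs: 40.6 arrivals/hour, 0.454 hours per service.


Offered load a = lambda * E[S] = 40.6 * 0.454 = 18.43 Erlangs

18.43 Erlangs


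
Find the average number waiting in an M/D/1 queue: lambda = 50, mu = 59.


M/D/1: Lq = rho^2 / (2*(1-rho)) where rho = 50/59; Lq = 2.35

2.35


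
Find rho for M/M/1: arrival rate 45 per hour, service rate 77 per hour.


rho = lambda/mu = 45/77 = 0.5844

0.5844


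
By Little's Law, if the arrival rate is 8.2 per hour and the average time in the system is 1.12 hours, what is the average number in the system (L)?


L = lambda * W = 8.2 * 1.12 = 9.18

9.18


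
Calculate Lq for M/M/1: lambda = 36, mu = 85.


rho = 36/85; Lq = rho^2/(1-rho) = 0.31

0.31


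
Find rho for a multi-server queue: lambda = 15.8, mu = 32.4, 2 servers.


rho = lambda / (c * mu) = 15.8 / (2 * 32.4) = 0.2438

0.2438


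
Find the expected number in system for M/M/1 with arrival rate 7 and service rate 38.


rho = 7/38; L = rho/(1-rho) = 0.23

0.23


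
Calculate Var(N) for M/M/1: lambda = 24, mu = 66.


rho = 24/66; Var(N) = rho/(1-rho)^2 = 0.9

0.9


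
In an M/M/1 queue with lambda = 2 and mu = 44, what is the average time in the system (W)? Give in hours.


W = 1/(mu - lambda) = 1/(44 - 2) = 0.0238 hours

0.0238 hours


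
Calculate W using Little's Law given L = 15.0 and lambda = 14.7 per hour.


W = L / lambda = 15.0 / 14.7 = 1.0204 hours

1.0204 hours


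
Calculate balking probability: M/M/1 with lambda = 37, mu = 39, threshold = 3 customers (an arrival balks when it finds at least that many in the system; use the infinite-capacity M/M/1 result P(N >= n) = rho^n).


P(N >= 3) = rho^3 = (37/39)^3 = 0.8539

0.8539


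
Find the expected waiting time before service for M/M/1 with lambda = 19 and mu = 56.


rho = 19/56; Wq = rho/(mu - lambda) = 0.0092 hours

0.0092 hours


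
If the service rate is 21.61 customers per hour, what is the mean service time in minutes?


Mean service time = 60/mu = 60/21.61 = 2.78 minutes

2.78 minutes


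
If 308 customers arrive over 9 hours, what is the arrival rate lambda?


lambda = total arrivals / time = 308 / 9 = 34.22 per hour

34.22 per hour


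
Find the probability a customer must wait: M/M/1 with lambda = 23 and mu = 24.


P(wait) = rho = lambda/mu = 23/24 = 0.9583

0.9583


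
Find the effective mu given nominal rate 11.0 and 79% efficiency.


Effective rate = mu * efficiency = 11.0 * 0.79 = 8.69 per hour

8.69 per hour


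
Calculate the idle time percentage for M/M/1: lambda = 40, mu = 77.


Idle fraction = (1 - rho) * 100 = (1 - 40/77) * 100 = 48.1%

48.1%


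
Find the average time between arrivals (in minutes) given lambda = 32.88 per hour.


Mean interarrival time = 60/lambda = 60/32.88 = 1.82 minutes

1.82 minutes


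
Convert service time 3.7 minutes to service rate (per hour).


mu = 60 / avg_service_time = 60 / 3.7 = 16.22 per hour

16.22 per hour


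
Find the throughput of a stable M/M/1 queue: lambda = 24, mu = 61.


For a stable queue (lambda < mu), throughput = lambda = 24 per hour

24 per hour


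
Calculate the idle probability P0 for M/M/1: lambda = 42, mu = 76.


P0 = 1 - rho = 1 - 42/76 = 0.4474

0.4474


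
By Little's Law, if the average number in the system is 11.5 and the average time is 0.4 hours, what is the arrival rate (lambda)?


lambda = L / W = 11.5 / 0.4 = 28.75 per hour

28.75 per hour


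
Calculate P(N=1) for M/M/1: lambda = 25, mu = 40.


rho = 25/40; P(n) = (1-rho)*rho^n = (1-25/40)*(25/40)^1 = 0.2344

0.2344


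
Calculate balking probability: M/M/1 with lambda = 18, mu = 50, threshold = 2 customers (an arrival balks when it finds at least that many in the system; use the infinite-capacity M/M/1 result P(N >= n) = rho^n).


P(N >= 2) = rho^2 = (18/50)^2 = 0.1296

0.1296


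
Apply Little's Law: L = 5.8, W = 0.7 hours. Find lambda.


lambda = L / W = 5.8 / 0.7 = 8.29 per hour

8.29 per hour


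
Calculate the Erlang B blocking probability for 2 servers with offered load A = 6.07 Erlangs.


B(N,A) = (A^N/N!) / sum(A^k/k!, k=0..N) with N=2, A=6.07 = 0.7227

0.7227


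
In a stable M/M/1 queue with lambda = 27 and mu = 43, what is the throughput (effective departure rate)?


For a stable queue (lambda < mu), throughput = lambda = 27 per hour

27 per hour


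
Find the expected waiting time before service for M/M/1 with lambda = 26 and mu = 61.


rho = 26/61; Wq = rho/(mu - lambda) = 0.0122 hours

0.0122 hours


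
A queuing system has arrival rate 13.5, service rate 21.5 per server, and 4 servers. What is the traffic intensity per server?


rho = lambda / (c * mu) = 13.5 / (4 * 21.5) = 0.157

0.157


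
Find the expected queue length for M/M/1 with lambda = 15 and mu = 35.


rho = 15/35; Lq = rho^2/(1-rho) = 0.32

0.32


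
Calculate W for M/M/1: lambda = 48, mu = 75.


W = 1/(mu - lambda) = 1/(75 - 48) = 0.037 hours

0.037 hours


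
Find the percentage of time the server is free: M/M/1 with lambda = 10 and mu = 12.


Idle fraction = (1 - rho) * 100 = (1 - 10/12) * 100 = 16.7%

16.7%


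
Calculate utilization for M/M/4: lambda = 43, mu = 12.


rho = lambda/(c*mu) = 43/(4*12) = 0.8958

0.8958


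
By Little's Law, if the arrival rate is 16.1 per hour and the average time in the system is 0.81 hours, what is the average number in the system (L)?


L = lambda * W = 16.1 * 0.81 = 13.04

13.04
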